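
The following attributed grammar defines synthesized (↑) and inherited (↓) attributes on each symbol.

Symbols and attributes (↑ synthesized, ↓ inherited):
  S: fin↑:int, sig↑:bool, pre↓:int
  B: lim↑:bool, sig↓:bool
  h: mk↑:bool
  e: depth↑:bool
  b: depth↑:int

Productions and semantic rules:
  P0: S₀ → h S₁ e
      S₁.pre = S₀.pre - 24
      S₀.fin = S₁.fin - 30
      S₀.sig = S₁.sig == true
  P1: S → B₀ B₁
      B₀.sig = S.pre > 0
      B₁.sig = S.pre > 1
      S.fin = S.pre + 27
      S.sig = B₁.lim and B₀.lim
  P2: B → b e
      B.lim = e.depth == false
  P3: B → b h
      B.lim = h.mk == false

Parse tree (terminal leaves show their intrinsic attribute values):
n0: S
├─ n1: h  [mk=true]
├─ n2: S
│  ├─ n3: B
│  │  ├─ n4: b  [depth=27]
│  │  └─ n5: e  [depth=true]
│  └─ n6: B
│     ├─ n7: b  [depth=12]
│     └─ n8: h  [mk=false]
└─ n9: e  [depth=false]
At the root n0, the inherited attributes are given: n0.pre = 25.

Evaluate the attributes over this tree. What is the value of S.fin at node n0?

-2

1. n0.pre = 25  [given at root]
2. n1.mk = true  [terminal]
3. n2.pre = 1  [S₀.pre - 24]
4. n3.sig = true  [S.pre > 0]
5. n4.depth = 27  [terminal]
6. n5.depth = true  [terminal]
7. n3.lim = false  [e.depth == false]
8. n6.sig = false  [S.pre > 1]
9. n7.depth = 12  [terminal]
10. n8.mk = false  [terminal]
11. n6.lim = true  [h.mk == false]
12. n2.fin = 28  [S.pre + 27]
13. n2.sig = false  [B₁.lim and B₀.lim]
14. n9.depth = false  [terminal]
15. n0.fin = -2  [S₁.fin - 30]
16. n0.sig = false  [S₁.sig == true]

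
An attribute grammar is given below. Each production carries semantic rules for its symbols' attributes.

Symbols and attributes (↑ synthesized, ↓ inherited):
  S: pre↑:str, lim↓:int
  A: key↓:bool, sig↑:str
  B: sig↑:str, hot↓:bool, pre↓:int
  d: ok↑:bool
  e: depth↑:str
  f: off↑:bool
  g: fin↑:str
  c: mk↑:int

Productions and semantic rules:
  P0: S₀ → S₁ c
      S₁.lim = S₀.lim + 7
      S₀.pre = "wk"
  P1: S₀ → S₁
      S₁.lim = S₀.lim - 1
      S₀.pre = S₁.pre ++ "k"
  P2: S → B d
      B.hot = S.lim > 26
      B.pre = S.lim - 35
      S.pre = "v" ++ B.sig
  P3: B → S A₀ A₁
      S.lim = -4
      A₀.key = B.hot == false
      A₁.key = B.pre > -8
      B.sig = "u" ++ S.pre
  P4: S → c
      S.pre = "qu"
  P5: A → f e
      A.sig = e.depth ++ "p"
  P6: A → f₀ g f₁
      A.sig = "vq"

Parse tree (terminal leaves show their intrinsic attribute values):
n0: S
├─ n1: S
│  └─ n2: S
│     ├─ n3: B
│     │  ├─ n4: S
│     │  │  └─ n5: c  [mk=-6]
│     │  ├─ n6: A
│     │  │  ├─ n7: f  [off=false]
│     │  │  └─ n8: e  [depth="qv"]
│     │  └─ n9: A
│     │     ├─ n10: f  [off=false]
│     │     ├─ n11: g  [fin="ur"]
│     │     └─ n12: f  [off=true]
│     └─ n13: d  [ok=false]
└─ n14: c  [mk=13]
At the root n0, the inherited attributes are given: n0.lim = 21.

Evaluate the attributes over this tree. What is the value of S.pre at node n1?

1. n0.lim = 21  [given at root]
2. n1.lim = 28  [S₀.lim + 7]
3. n2.lim = 27  [S₀.lim - 1]
4. n3.hot = true  [S.lim > 26]
5. n3.pre = -8  [S.lim - 35]
6. n4.lim = -4  [-4]
7. n5.mk = -6  [terminal]
8. n4.pre = "qu"  ["qu"]
9. n6.key = false  [B.hot == false]
10. n7.off = false  [terminal]
11. n8.depth = "qv"  [terminal]
12. n6.sig = "qvp"  [e.depth ++ "p"]
13. n9.key = false  [B.pre > -8]
14. n10.off = false  [terminal]
15. n11.fin = "ur"  [terminal]
16. n12.off = true  [terminal]
17. n9.sig = "vq"  ["vq"]
18. n3.sig = "uqu"  ["u" ++ S.pre]
19. n13.ok = false  [terminal]
20. n2.pre = "vuqu"  ["v" ++ B.sig]
21. n1.pre = "vuquk"  [S₁.pre ++ "k"]
22. n14.mk = 13  [terminal]
23. n0.pre = "wk"  ["wk"]

"vuquk"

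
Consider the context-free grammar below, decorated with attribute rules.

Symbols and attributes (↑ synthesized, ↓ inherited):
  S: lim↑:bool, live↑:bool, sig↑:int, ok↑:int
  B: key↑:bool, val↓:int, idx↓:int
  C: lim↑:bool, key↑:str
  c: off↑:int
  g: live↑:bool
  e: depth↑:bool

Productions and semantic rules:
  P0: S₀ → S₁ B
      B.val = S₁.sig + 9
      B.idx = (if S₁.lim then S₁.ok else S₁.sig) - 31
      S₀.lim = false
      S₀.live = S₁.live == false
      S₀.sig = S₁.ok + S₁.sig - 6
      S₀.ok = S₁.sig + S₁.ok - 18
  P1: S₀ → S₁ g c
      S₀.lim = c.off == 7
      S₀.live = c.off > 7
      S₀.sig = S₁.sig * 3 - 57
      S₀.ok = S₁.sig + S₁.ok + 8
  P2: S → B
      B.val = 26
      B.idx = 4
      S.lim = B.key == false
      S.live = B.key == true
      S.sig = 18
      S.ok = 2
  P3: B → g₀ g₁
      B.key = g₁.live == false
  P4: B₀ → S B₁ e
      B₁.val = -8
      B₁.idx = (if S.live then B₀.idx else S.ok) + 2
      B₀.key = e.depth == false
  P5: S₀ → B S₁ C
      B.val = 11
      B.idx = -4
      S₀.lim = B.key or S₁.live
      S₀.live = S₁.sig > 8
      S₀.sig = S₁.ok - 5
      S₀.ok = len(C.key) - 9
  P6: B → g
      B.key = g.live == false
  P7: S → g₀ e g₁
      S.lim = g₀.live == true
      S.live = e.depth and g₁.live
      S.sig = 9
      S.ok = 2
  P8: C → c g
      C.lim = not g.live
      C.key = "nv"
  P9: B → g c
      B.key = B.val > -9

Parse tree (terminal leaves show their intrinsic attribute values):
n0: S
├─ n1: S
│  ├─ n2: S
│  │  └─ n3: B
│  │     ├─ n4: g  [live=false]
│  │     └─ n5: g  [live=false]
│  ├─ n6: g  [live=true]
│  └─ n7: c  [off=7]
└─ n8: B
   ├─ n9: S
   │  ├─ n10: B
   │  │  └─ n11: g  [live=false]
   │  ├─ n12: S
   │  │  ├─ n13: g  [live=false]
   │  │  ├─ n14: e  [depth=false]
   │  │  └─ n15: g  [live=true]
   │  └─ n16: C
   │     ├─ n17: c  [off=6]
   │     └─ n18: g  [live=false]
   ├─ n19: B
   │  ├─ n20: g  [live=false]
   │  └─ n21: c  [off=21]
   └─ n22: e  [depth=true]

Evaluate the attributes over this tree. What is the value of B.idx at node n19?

1. n3.val = 26  [26]
2. n3.idx = 4  [4]
3. n4.live = false  [terminal]
4. n5.live = false  [terminal]
5. n3.key = true  [g₁.live == false]
6. n2.lim = false  [B.key == false]
7. n2.live = true  [B.key == true]
8. n2.sig = 18  [18]
9. n2.ok = 2  [2]
10. n6.live = true  [terminal]
11. n7.off = 7  [terminal]
12. n1.lim = true  [c.off == 7]
13. n1.live = false  [c.off > 7]
14. n1.sig = -3  [S₁.sig * 3 - 57]
15. n1.ok = 28  [S₁.sig + S₁.ok + 8]
16. n8.val = 6  [S₁.sig + 9]
17. n8.idx = -3  [(if S₁.lim then S₁.ok else S₁.sig) - 31]
18. n10.val = 11  [11]
19. n10.idx = -4  [-4]
20. n11.live = false  [terminal]
21. n10.key = true  [g.live == false]
22. n13.live = false  [terminal]
23. n14.depth = false  [terminal]
24. n15.live = true  [terminal]
25. n12.lim = false  [g₀.live == true]
26. n12.live = false  [e.depth and g₁.live]
27. n12.sig = 9  [9]
28. n12.ok = 2  [2]
29. n17.off = 6  [terminal]
30. n18.live = false  [terminal]
31. n16.lim = true  [not g.live]
32. n16.key = "nv"  ["nv"]
33. n9.lim = true  [B.key or S₁.live]
34. n9.live = true  [S₁.sig > 8]
35. n9.sig = -3  [S₁.ok - 5]
36. n9.ok = -7  [len(C.key) - 9]
37. n19.val = -8  [-8]
38. n19.idx = -1  [(if S.live then B₀.idx else S.ok) + 2]
39. n20.live = false  [terminal]
40. n21.off = 21  [terminal]
41. n19.key = true  [B.val > -9]
42. n22.depth = true  [terminal]
43. n8.key = false  [e.depth == false]
44. n0.lim = false  [false]
45. n0.live = true  [S₁.live == false]
46. n0.sig = 19  [S₁.ok + S₁.sig - 6]
47. n0.ok = 7  [S₁.sig + S₁.ok - 18]

-1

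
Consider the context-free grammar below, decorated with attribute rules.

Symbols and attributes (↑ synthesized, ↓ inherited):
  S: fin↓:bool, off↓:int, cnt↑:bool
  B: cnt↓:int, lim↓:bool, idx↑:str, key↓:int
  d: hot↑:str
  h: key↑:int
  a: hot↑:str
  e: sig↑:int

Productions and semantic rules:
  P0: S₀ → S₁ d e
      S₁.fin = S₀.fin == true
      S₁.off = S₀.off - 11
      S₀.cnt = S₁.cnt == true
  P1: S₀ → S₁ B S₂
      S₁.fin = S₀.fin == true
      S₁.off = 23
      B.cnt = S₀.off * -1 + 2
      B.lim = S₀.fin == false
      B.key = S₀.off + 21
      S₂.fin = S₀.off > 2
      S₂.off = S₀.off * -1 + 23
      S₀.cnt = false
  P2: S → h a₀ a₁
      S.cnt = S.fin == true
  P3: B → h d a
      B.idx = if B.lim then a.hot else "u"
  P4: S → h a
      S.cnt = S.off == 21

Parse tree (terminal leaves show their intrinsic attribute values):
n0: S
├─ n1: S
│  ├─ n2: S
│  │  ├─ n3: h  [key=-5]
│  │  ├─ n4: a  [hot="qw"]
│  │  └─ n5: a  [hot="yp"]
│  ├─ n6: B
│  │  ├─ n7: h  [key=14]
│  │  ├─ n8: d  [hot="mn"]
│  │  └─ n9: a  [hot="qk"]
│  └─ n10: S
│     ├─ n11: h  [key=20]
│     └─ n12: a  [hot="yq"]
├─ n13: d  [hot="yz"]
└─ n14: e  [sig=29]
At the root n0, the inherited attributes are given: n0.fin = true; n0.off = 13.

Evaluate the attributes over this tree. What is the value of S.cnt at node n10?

true

1. n0.fin = true  [given at root]
2. n0.off = 13  [given at root]
3. n1.fin = true  [S₀.fin == true]
4. n1.off = 2  [S₀.off - 11]
5. n2.fin = true  [S₀.fin == true]
6. n2.off = 23  [23]
7. n3.key = -5  [terminal]
8. n4.hot = "qw"  [terminal]
9. n5.hot = "yp"  [terminal]
10. n2.cnt = true  [S.fin == true]
11. n6.cnt = 0  [S₀.off * -1 + 2]
12. n6.lim = false  [S₀.fin == false]
13. n6.key = 23  [S₀.off + 21]
14. n7.key = 14  [terminal]
15. n8.hot = "mn"  [terminal]
16. n9.hot = "qk"  [terminal]
17. n6.idx = "u"  [if B.lim then a.hot else "u"]
18. n10.fin = false  [S₀.off > 2]
19. n10.off = 21  [S₀.off * -1 + 23]
20. n11.key = 20  [terminal]
21. n12.hot = "yq"  [terminal]
22. n10.cnt = true  [S.off == 21]
23. n1.cnt = false  [false]
24. n13.hot = "yz"  [terminal]
25. n14.sig = 29  [terminal]
26. n0.cnt = false  [S₁.cnt == true]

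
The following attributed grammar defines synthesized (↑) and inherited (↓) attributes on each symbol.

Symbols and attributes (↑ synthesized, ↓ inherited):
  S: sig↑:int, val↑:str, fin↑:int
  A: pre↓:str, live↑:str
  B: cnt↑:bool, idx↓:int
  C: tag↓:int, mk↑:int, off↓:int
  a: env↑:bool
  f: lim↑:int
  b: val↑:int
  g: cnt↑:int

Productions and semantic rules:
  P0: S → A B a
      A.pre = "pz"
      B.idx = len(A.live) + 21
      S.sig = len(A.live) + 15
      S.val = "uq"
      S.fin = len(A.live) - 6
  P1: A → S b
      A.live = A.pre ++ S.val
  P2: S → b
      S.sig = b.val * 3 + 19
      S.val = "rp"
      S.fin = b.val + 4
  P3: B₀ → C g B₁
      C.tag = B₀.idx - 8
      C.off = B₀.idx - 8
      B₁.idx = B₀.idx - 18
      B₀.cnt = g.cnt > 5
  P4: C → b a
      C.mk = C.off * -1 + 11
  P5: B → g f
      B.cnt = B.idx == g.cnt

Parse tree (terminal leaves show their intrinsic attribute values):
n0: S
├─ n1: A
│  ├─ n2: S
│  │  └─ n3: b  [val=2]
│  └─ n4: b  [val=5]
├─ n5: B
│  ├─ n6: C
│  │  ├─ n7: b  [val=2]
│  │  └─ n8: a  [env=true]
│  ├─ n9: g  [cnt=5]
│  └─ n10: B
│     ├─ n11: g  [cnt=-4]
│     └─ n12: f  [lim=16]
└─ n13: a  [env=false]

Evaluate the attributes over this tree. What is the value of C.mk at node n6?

1. n1.pre = "pz"  ["pz"]
2. n3.val = 2  [terminal]
3. n2.sig = 25  [b.val * 3 + 19]
4. n2.val = "rp"  ["rp"]
5. n2.fin = 6  [b.val + 4]
6. n4.val = 5  [terminal]
7. n1.live = "pzrp"  [A.pre ++ S.val]
8. n5.idx = 25  [len(A.live) + 21]
9. n6.tag = 17  [B₀.idx - 8]
10. n6.off = 17  [B₀.idx - 8]
11. n7.val = 2  [terminal]
12. n8.env = true  [terminal]
13. n6.mk = -6  [C.off * -1 + 11]
14. n9.cnt = 5  [terminal]
15. n10.idx = 7  [B₀.idx - 18]
16. n11.cnt = -4  [terminal]
17. n12.lim = 16  [terminal]
18. n10.cnt = false  [B.idx == g.cnt]
19. n5.cnt = false  [g.cnt > 5]
20. n13.env = false  [terminal]
21. n0.sig = 19  [len(A.live) + 15]
22. n0.val = "uq"  ["uq"]
23. n0.fin = -2  [len(A.live) - 6]

-6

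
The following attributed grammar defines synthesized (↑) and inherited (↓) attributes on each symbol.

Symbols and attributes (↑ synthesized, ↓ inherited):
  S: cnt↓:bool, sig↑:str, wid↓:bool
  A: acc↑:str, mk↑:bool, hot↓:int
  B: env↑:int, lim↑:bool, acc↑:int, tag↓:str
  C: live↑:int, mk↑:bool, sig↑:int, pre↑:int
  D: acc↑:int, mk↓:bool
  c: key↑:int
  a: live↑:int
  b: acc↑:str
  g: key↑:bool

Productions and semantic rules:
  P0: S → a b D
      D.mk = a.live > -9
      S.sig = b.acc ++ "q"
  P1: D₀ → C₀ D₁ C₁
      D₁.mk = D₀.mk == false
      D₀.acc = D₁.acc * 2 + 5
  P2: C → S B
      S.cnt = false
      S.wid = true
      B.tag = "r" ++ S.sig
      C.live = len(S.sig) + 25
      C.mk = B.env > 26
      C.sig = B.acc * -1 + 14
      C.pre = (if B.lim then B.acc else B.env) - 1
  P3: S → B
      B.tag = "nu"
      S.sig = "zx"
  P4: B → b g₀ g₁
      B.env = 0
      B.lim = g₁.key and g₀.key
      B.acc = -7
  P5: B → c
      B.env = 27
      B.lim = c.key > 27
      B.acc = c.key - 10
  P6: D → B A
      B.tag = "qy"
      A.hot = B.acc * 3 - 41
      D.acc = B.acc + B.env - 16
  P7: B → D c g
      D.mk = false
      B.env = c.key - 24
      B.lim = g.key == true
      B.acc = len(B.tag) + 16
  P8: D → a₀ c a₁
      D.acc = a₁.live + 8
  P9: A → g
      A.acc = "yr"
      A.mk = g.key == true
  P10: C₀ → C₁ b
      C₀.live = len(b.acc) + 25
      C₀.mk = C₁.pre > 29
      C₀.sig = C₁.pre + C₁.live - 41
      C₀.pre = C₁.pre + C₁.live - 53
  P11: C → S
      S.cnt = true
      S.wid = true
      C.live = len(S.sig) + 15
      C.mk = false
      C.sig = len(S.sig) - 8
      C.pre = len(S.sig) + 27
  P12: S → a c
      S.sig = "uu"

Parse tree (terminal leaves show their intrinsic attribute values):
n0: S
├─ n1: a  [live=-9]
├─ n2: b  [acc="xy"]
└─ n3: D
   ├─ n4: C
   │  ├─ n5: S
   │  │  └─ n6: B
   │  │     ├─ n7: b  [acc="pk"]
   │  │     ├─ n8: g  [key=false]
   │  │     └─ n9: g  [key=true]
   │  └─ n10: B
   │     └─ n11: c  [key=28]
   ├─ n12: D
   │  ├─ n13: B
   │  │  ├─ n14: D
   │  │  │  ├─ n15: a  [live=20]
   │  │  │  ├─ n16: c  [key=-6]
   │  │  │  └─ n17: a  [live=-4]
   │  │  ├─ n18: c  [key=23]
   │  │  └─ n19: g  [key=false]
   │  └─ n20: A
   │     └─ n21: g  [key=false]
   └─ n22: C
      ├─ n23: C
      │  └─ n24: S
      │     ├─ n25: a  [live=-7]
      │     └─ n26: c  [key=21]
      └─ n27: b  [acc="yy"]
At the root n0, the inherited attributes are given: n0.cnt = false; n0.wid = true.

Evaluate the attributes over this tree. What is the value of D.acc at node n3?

7

1. n0.cnt = false  [given at root]
2. n0.wid = true  [given at root]
3. n1.live = -9  [terminal]
4. n2.acc = "xy"  [terminal]
5. n3.mk = false  [a.live > -9]
6. n5.cnt = false  [false]
7. n5.wid = true  [true]
8. n6.tag = "nu"  ["nu"]
9. n7.acc = "pk"  [terminal]
10. n8.key = false  [terminal]
11. n9.key = true  [terminal]
12. n6.env = 0  [0]
13. n6.lim = false  [g₁.key and g₀.key]
14. n6.acc = -7  [-7]
15. n5.sig = "zx"  ["zx"]
16. n10.tag = "rzx"  ["r" ++ S.sig]
17. n11.key = 28  [terminal]
18. n10.env = 27  [27]
19. n10.lim = true  [c.key > 27]
20. n10.acc = 18  [c.key - 10]
21. n4.live = 27  [len(S.sig) + 25]
22. n4.mk = true  [B.env > 26]
23. n4.sig = -4  [B.acc * -1 + 14]
24. n4.pre = 17  [(if B.lim then B.acc else B.env) - 1]
25. n12.mk = true  [D₀.mk == false]
26. n13.tag = "qy"  ["qy"]
27. n14.mk = false  [false]
28. n15.live = 20  [terminal]
29. n16.key = -6  [terminal]
30. n17.live = -4  [terminal]
31. n14.acc = 4  [a₁.live + 8]
32. n18.key = 23  [terminal]
33. n19.key = false  [terminal]
34. n13.env = -1  [c.key - 24]
35. n13.lim = false  [g.key == true]
36. n13.acc = 18  [len(B.tag) + 16]
37. n20.hot = 13  [B.acc * 3 - 41]
38. n21.key = false  [terminal]
39. n20.acc = "yr"  ["yr"]
40. n20.mk = false  [g.key == true]
41. n12.acc = 1  [B.acc + B.env - 16]
42. n24.cnt = true  [true]
43. n24.wid = true  [true]
44. n25.live = -7  [terminal]
45. n26.key = 21  [terminal]
46. n24.sig = "uu"  ["uu"]
47. n23.live = 17  [len(S.sig) + 15]
48. n23.mk = false  [false]
49. n23.sig = -6  [len(S.sig) - 8]
50. n23.pre = 29  [len(S.sig) + 27]
51. n27.acc = "yy"  [terminal]
52. n22.live = 27  [len(b.acc) + 25]
53. n22.mk = false  [C₁.pre > 29]
54. n22.sig = 5  [C₁.pre + C₁.live - 41]
55. n22.pre = -7  [C₁.pre + C₁.live - 53]
56. n3.acc = 7  [D₁.acc * 2 + 5]
57. n0.sig = "xyq"  [b.acc ++ "q"]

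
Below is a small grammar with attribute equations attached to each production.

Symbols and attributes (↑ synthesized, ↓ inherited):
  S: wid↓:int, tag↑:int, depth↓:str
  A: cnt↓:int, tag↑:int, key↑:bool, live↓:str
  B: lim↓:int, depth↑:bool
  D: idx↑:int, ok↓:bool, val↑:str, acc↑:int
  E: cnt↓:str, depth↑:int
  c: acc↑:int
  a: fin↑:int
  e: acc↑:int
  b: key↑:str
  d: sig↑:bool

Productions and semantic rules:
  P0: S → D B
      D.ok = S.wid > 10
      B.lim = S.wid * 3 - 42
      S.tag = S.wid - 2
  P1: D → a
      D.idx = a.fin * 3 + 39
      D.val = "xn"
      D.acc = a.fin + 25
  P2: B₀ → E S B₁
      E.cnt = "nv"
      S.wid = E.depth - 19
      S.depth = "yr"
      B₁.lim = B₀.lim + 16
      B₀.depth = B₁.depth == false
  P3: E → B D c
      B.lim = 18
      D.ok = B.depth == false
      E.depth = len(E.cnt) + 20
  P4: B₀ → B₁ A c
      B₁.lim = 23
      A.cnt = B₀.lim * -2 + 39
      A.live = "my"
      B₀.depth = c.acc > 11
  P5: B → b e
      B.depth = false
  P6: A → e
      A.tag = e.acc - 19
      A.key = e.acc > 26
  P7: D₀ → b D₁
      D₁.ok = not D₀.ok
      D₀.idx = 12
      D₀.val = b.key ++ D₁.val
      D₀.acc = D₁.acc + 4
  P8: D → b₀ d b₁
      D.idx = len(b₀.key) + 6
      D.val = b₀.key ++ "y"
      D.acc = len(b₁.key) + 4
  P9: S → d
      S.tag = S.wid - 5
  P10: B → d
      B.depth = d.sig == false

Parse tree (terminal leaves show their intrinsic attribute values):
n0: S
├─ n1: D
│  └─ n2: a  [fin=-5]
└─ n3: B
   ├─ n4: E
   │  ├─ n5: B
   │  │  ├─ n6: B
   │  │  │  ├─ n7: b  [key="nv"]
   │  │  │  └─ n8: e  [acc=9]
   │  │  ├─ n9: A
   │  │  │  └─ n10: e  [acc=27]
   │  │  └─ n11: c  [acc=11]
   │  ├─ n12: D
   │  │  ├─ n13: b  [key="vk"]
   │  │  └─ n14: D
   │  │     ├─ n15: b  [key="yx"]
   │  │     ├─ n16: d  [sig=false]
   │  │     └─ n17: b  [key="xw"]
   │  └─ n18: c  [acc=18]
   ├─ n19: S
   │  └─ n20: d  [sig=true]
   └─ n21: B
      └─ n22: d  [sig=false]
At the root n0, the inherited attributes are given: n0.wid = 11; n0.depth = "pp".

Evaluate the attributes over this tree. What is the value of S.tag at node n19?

1. n0.wid = 11  [given at root]
2. n0.depth = "pp"  [given at root]
3. n1.ok = true  [S.wid > 10]
4. n2.fin = -5  [terminal]
5. n1.idx = 24  [a.fin * 3 + 39]
6. n1.val = "xn"  ["xn"]
7. n1.acc = 20  [a.fin + 25]
8. n3.lim = -9  [S.wid * 3 - 42]
9. n4.cnt = "nv"  ["nv"]
10. n5.lim = 18  [18]
11. n6.lim = 23  [23]
12. n7.key = "nv"  [terminal]
13. n8.acc = 9  [terminal]
14. n6.depth = false  [false]
15. n9.cnt = 3  [B₀.lim * -2 + 39]
16. n9.live = "my"  ["my"]
17. n10.acc = 27  [terminal]
18. n9.tag = 8  [e.acc - 19]
19. n9.key = true  [e.acc > 26]
20. n11.acc = 11  [terminal]
21. n5.depth = false  [c.acc > 11]
22. n12.ok = true  [B.depth == false]
23. n13.key = "vk"  [terminal]
24. n14.ok = false  [not D₀.ok]
25. n15.key = "yx"  [terminal]
26. n16.sig = false  [terminal]
27. n17.key = "xw"  [terminal]
28. n14.idx = 8  [len(b₀.key) + 6]
29. n14.val = "yxy"  [b₀.key ++ "y"]
30. n14.acc = 6  [len(b₁.key) + 4]
31. n12.idx = 12  [12]
32. n12.val = "vkyxy"  [b.key ++ D₁.val]
33. n12.acc = 10  [D₁.acc + 4]
34. n18.acc = 18  [terminal]
35. n4.depth = 22  [len(E.cnt) + 20]
36. n19.wid = 3  [E.depth - 19]
37. n19.depth = "yr"  ["yr"]
38. n20.sig = true  [terminal]
39. n19.tag = -2  [S.wid - 5]
40. n21.lim = 7  [B₀.lim + 16]
41. n22.sig = false  [terminal]
42. n21.depth = true  [d.sig == false]
43. n3.depth = false  [B₁.depth == false]
44. n0.tag = 9  [S.wid - 2]

-2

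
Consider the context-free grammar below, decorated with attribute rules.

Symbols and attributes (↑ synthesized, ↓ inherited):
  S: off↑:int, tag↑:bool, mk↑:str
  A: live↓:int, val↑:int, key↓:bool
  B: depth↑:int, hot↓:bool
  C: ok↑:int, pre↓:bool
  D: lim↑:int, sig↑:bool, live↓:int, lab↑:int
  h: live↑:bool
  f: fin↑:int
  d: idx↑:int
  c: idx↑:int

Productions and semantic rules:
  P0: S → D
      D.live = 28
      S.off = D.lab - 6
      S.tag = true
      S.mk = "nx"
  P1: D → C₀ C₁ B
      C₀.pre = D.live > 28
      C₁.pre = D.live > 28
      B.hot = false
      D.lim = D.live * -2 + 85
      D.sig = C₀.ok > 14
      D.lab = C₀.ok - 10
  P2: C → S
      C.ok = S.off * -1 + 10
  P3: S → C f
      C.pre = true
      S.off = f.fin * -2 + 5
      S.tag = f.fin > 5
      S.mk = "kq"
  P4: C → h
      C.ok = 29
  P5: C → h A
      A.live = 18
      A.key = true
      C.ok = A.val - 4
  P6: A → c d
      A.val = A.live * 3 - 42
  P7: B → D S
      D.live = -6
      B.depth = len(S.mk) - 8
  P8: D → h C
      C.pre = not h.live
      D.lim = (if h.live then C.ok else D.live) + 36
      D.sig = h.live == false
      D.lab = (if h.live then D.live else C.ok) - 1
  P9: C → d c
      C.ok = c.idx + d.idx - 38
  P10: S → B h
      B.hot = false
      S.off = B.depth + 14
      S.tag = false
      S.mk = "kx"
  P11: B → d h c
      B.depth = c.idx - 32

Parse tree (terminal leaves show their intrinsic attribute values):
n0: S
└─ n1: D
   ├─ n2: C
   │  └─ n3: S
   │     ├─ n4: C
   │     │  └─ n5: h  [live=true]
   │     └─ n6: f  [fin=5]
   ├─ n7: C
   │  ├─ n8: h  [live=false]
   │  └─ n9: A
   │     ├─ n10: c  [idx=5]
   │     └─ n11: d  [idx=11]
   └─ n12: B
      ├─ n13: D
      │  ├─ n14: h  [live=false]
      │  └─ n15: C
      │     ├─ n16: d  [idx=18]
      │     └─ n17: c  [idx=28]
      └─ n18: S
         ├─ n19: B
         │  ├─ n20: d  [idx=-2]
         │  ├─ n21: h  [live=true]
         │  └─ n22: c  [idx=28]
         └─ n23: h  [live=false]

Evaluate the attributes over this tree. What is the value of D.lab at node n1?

5

1. n1.live = 28  [28]
2. n2.pre = false  [D.live > 28]
3. n4.pre = true  [true]
4. n5.live = true  [terminal]
5. n4.ok = 29  [29]
6. n6.fin = 5  [terminal]
7. n3.off = -5  [f.fin * -2 + 5]
8. n3.tag = false  [f.fin > 5]
9. n3.mk = "kq"  ["kq"]
10. n2.ok = 15  [S.off * -1 + 10]
11. n7.pre = false  [D.live > 28]
12. n8.live = false  [terminal]
13. n9.live = 18  [18]
14. n9.key = true  [true]
15. n10.idx = 5  [terminal]
16. n11.idx = 11  [terminal]
17. n9.val = 12  [A.live * 3 - 42]
18. n7.ok = 8  [A.val - 4]
19. n12.hot = false  [false]
20. n13.live = -6  [-6]
21. n14.live = false  [terminal]
22. n15.pre = true  [not h.live]
23. n16.idx = 18  [terminal]
24. n17.idx = 28  [terminal]
25. n15.ok = 8  [c.idx + d.idx - 38]
26. n13.lim = 30  [(if h.live then C.ok else D.live) + 36]
27. n13.sig = true  [h.live == false]
28. n13.lab = 7  [(if h.live then D.live else C.ok) - 1]
29. n19.hot = false  [false]
30. n20.idx = -2  [terminal]
31. n21.live = true  [terminal]
32. n22.idx = 28  [terminal]
33. n19.depth = -4  [c.idx - 32]
34. n23.live = false  [terminal]
35. n18.off = 10  [B.depth + 14]
36. n18.tag = false  [false]
37. n18.mk = "kx"  ["kx"]
38. n12.depth = -6  [len(S.mk) - 8]
39. n1.lim = 29  [D.live * -2 + 85]
40. n1.sig = true  [C₀.ok > 14]
41. n1.lab = 5  [C₀.ok - 10]
42. n0.off = -1  [D.lab - 6]
43. n0.tag = true  [true]
44. n0.mk = "nx"  ["nx"]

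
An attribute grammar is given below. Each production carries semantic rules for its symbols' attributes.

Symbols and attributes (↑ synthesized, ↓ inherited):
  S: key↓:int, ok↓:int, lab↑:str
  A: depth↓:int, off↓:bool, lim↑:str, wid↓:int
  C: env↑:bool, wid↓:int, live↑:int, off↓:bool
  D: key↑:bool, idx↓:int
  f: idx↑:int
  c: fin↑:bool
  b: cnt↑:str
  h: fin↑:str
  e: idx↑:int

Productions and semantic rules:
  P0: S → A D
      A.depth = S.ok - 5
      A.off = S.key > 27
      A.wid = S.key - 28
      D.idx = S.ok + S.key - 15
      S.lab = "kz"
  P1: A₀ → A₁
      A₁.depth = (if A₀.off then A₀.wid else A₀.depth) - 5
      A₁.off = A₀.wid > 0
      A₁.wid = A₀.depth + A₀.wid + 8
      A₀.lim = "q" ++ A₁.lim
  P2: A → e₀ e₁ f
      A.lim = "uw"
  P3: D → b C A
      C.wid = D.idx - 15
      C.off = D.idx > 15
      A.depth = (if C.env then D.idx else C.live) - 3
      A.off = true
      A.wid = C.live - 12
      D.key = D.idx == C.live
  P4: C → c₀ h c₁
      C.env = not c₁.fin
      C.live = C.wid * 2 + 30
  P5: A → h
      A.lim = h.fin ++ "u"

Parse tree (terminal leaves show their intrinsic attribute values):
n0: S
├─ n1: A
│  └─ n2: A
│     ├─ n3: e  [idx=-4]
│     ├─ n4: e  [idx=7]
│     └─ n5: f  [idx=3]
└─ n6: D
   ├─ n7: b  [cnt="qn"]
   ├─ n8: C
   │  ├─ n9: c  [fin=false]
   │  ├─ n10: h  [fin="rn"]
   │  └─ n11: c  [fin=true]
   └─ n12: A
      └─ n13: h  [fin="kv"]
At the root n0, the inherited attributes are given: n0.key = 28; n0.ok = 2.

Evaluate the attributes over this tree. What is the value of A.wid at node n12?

18

1. n0.key = 28  [given at root]
2. n0.ok = 2  [given at root]
3. n1.depth = -3  [S.ok - 5]
4. n1.off = true  [S.key > 27]
5. n1.wid = 0  [S.key - 28]
6. n2.depth = -5  [(if A₀.off then A₀.wid else A₀.depth) - 5]
7. n2.off = false  [A₀.wid > 0]
8. n2.wid = 5  [A₀.depth + A₀.wid + 8]
9. n3.idx = -4  [terminal]
10. n4.idx = 7  [terminal]
11. n5.idx = 3  [terminal]
12. n2.lim = "uw"  ["uw"]
13. n1.lim = "quw"  ["q" ++ A₁.lim]
14. n6.idx = 15  [S.ok + S.key - 15]
15. n7.cnt = "qn"  [terminal]
16. n8.wid = 0  [D.idx - 15]
17. n8.off = false  [D.idx > 15]
18. n9.fin = false  [terminal]
19. n10.fin = "rn"  [terminal]
20. n11.fin = true  [terminal]
21. n8.env = false  [not c₁.fin]
22. n8.live = 30  [C.wid * 2 + 30]
23. n12.depth = 27  [(if C.env then D.idx else C.live) - 3]
24. n12.off = true  [true]
25. n12.wid = 18  [C.live - 12]
26. n13.fin = "kv"  [terminal]
27. n12.lim = "kvu"  [h.fin ++ "u"]
28. n6.key = false  [D.idx == C.live]
29. n0.lab = "kz"  ["kz"]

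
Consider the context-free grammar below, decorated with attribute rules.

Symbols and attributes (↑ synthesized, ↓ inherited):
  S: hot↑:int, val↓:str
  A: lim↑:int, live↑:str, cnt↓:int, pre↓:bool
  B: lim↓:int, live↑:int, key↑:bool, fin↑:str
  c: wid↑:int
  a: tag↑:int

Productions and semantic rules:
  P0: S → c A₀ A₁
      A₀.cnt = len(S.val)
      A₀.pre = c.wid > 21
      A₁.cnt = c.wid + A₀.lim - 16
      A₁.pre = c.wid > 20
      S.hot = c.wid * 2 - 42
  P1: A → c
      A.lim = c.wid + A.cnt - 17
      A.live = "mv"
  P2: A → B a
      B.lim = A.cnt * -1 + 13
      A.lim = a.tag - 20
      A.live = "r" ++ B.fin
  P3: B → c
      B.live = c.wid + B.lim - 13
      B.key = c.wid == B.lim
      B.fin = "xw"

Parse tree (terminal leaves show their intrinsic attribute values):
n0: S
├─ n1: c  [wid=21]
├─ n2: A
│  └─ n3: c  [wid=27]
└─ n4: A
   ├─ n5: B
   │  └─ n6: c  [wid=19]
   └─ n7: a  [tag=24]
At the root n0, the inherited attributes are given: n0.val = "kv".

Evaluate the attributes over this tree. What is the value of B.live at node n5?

1. n0.val = "kv"  [given at root]
2. n1.wid = 21  [terminal]
3. n2.cnt = 2  [len(S.val)]
4. n2.pre = false  [c.wid > 21]
5. n3.wid = 27  [terminal]
6. n2.lim = 12  [c.wid + A.cnt - 17]
7. n2.live = "mv"  ["mv"]
8. n4.cnt = 17  [c.wid + A₀.lim - 16]
9. n4.pre = true  [c.wid > 20]
10. n5.lim = -4  [A.cnt * -1 + 13]
11. n6.wid = 19  [terminal]
12. n5.live = 2  [c.wid + B.lim - 13]
13. n5.key = false  [c.wid == B.lim]
14. n5.fin = "xw"  ["xw"]
15. n7.tag = 24  [terminal]
16. n4.lim = 4  [a.tag - 20]
17. n4.live = "rxw"  ["r" ++ B.fin]
18. n0.hot = 0  [c.wid * 2 - 42]

2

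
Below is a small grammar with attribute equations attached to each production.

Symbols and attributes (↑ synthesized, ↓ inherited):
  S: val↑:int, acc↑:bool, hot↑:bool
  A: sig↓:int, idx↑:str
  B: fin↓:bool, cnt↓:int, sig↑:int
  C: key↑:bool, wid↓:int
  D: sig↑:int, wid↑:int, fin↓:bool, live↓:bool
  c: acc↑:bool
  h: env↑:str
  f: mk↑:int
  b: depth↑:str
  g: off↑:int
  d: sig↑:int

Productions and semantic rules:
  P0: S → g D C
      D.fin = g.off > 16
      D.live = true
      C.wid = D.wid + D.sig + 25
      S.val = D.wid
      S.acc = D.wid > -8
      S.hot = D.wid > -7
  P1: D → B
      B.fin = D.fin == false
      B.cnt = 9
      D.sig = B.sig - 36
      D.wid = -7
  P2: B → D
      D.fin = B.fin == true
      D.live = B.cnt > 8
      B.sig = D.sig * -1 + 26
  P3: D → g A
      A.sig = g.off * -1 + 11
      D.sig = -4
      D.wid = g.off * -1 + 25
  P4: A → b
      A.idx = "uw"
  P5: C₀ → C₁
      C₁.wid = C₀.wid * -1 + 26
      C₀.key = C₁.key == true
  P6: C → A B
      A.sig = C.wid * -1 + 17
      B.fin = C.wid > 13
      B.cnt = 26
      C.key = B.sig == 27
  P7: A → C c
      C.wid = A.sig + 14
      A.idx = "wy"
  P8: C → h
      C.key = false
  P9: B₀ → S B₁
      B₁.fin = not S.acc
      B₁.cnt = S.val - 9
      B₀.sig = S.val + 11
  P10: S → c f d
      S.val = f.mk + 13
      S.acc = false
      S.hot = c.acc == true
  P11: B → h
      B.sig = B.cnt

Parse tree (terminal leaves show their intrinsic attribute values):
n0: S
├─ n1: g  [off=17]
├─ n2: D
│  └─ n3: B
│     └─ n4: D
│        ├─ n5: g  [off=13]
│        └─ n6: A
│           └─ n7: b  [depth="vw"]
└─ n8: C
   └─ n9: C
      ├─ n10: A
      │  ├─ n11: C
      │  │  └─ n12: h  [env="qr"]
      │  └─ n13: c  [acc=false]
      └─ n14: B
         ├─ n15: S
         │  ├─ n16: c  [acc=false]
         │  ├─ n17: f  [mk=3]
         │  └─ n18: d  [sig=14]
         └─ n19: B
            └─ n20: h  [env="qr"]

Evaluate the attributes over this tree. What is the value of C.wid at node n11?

17

1. n1.off = 17  [terminal]
2. n2.fin = true  [g.off > 16]
3. n2.live = true  [true]
4. n3.fin = false  [D.fin == false]
5. n3.cnt = 9  [9]
6. n4.fin = false  [B.fin == true]
7. n4.live = true  [B.cnt > 8]
8. n5.off = 13  [terminal]
9. n6.sig = -2  [g.off * -1 + 11]
10. n7.depth = "vw"  [terminal]
11. n6.idx = "uw"  ["uw"]
12. n4.sig = -4  [-4]
13. n4.wid = 12  [g.off * -1 + 25]
14. n3.sig = 30  [D.sig * -1 + 26]
15. n2.sig = -6  [B.sig - 36]
16. n2.wid = -7  [-7]
17. n8.wid = 12  [D.wid + D.sig + 25]
18. n9.wid = 14  [C₀.wid * -1 + 26]
19. n10.sig = 3  [C.wid * -1 + 17]
20. n11.wid = 17  [A.sig + 14]
21. n12.env = "qr"  [terminal]
22. n11.key = false  [false]
23. n13.acc = false  [terminal]
24. n10.idx = "wy"  ["wy"]
25. n14.fin = true  [C.wid > 13]
26. n14.cnt = 26  [26]
27. n16.acc = false  [terminal]
28. n17.mk = 3  [terminal]
29. n18.sig = 14  [terminal]
30. n15.val = 16  [f.mk + 13]
31. n15.acc = false  [false]
32. n15.hot = false  [c.acc == true]
33. n19.fin = true  [not S.acc]
34. n19.cnt = 7  [S.val - 9]
35. n20.env = "qr"  [terminal]
36. n19.sig = 7  [B.cnt]
37. n14.sig = 27  [S.val + 11]
38. n9.key = true  [B.sig == 27]
39. n8.key = true  [C₁.key == true]
40. n0.val = -7  [D.wid]
41. n0.acc = true  [D.wid > -8]
42. n0.hot = false  [D.wid > -7]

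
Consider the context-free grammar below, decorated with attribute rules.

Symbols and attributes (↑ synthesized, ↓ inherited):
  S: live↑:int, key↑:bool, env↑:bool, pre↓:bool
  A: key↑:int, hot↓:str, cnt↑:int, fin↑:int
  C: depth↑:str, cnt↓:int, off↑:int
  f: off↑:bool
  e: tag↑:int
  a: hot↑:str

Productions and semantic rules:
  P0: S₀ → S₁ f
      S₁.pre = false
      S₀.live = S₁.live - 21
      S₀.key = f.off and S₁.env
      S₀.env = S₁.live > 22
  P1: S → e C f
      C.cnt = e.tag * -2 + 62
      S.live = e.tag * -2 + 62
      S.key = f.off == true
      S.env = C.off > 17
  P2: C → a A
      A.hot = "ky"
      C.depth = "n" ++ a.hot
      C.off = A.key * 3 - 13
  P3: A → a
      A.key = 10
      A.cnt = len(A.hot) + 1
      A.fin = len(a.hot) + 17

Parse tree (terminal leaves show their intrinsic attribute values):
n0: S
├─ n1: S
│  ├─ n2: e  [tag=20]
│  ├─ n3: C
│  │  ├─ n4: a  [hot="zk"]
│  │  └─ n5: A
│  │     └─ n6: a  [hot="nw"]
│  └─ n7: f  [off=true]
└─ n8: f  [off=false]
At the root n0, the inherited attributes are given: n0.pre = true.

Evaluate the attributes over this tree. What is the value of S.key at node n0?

1. n0.pre = true  [given at root]
2. n1.pre = false  [false]
3. n2.tag = 20  [terminal]
4. n3.cnt = 22  [e.tag * -2 + 62]
5. n4.hot = "zk"  [terminal]
6. n5.hot = "ky"  ["ky"]
7. n6.hot = "nw"  [terminal]
8. n5.key = 10  [10]
9. n5.cnt = 3  [len(A.hot) + 1]
10. n5.fin = 19  [len(a.hot) + 17]
11. n3.depth = "nzk"  ["n" ++ a.hot]
12. n3.off = 17  [A.key * 3 - 13]
13. n7.off = true  [terminal]
14. n1.live = 22  [e.tag * -2 + 62]
15. n1.key = true  [f.off == true]
16. n1.env = false  [C.off > 17]
17. n8.off = false  [terminal]
18. n0.live = 1  [S₁.live - 21]
19. n0.key = false  [f.off and S₁.env]
20. n0.env = false  [S₁.live > 22]

false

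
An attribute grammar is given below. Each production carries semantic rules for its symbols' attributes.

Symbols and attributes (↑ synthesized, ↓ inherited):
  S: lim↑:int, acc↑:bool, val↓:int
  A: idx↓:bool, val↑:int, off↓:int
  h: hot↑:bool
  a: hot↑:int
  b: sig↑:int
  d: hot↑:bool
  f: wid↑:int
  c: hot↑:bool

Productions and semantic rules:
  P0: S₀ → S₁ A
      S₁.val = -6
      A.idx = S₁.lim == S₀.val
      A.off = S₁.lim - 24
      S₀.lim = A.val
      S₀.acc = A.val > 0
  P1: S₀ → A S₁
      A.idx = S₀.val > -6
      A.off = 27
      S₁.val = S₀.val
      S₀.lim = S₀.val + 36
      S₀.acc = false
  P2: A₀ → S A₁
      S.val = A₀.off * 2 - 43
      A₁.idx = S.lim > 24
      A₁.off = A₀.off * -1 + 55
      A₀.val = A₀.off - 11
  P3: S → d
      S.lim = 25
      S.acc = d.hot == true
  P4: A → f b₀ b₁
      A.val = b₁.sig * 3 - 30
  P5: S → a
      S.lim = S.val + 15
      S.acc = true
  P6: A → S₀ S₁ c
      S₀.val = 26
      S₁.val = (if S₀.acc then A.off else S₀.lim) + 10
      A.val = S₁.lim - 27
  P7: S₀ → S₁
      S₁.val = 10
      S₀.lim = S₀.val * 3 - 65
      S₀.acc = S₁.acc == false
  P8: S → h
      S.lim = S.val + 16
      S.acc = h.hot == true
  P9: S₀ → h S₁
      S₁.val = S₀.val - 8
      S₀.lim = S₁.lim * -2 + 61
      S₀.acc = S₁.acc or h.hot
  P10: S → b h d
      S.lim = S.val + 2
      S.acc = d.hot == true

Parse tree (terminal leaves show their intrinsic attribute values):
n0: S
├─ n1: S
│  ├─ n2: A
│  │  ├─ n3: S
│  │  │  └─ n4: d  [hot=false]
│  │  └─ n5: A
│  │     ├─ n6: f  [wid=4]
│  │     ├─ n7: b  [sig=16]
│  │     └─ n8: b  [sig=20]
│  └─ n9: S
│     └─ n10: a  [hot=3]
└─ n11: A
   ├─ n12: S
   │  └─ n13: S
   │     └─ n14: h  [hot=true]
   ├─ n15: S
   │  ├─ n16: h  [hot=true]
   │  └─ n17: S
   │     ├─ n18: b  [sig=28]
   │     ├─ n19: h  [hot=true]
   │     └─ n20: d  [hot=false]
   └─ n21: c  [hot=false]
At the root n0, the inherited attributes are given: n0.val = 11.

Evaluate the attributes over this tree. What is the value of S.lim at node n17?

17

1. n0.val = 11  [given at root]
2. n1.val = -6  [-6]
3. n2.idx = false  [S₀.val > -6]
4. n2.off = 27  [27]
5. n3.val = 11  [A₀.off * 2 - 43]
6. n4.hot = false  [terminal]
7. n3.lim = 25  [25]
8. n3.acc = false  [d.hot == true]
9. n5.idx = true  [S.lim > 24]
10. n5.off = 28  [A₀.off * -1 + 55]
11. n6.wid = 4  [terminal]
12. n7.sig = 16  [terminal]
13. n8.sig = 20  [terminal]
14. n5.val = 30  [b₁.sig * 3 - 30]
15. n2.val = 16  [A₀.off - 11]
16. n9.val = -6  [S₀.val]
17. n10.hot = 3  [terminal]
18. n9.lim = 9  [S.val + 15]
19. n9.acc = true  [true]
20. n1.lim = 30  [S₀.val + 36]
21. n1.acc = false  [false]
22. n11.idx = false  [S₁.lim == S₀.val]
23. n11.off = 6  [S₁.lim - 24]
24. n12.val = 26  [26]
25. n13.val = 10  [10]
26. n14.hot = true  [terminal]
27. n13.lim = 26  [S.val + 16]
28. n13.acc = true  [h.hot == true]
29. n12.lim = 13  [S₀.val * 3 - 65]
30. n12.acc = false  [S₁.acc == false]
31. n15.val = 23  [(if S₀.acc then A.off else S₀.lim) + 10]
32. n16.hot = true  [terminal]
33. n17.val = 15  [S₀.val - 8]
34. n18.sig = 28  [terminal]
35. n19.hot = true  [terminal]
36. n20.hot = false  [terminal]
37. n17.lim = 17  [S.val + 2]
38. n17.acc = false  [d.hot == true]
39. n15.lim = 27  [S₁.lim * -2 + 61]
40. n15.acc = true  [S₁.acc or h.hot]
41. n21.hot = false  [terminal]
42. n11.val = 0  [S₁.lim - 27]
43. n0.lim = 0  [A.val]
44. n0.acc = false  [A.val > 0]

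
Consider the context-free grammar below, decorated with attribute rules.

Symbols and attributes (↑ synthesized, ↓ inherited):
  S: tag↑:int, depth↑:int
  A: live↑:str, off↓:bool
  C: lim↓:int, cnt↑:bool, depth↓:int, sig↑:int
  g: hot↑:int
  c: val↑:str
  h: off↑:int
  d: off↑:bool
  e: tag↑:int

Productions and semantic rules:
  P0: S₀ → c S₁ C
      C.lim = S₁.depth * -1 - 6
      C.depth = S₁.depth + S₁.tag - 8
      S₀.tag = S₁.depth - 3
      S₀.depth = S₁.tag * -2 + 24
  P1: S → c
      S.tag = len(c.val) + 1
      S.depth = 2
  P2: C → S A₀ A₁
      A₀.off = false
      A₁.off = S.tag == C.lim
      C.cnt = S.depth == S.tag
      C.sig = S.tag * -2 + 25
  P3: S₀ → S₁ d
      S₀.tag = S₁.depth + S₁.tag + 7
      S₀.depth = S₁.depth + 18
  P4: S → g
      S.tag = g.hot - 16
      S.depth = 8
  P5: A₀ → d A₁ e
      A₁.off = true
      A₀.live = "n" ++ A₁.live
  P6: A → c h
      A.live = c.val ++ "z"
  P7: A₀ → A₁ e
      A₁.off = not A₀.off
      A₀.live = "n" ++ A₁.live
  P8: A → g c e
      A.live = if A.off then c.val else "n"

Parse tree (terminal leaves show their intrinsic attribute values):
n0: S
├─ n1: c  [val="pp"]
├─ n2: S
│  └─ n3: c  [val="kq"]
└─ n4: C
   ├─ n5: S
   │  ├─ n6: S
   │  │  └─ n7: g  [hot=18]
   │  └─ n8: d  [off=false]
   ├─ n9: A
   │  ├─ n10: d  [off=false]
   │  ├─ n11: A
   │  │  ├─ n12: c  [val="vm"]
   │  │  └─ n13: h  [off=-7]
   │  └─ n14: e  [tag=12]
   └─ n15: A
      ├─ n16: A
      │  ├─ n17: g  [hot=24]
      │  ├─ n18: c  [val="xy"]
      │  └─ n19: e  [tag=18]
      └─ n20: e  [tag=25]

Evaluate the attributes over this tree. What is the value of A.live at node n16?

1. n1.val = "pp"  [terminal]
2. n3.val = "kq"  [terminal]
3. n2.tag = 3  [len(c.val) + 1]
4. n2.depth = 2  [2]
5. n4.lim = -8  [S₁.depth * -1 - 6]
6. n4.depth = -3  [S₁.depth + S₁.tag - 8]
7. n7.hot = 18  [terminal]
8. n6.tag = 2  [g.hot - 16]
9. n6.depth = 8  [8]
10. n8.off = false  [terminal]
11. n5.tag = 17  [S₁.depth + S₁.tag + 7]
12. n5.depth = 26  [S₁.depth + 18]
13. n9.off = false  [false]
14. n10.off = false  [terminal]
15. n11.off = true  [true]
16. n12.val = "vm"  [terminal]
17. n13.off = -7  [terminal]
18. n11.live = "vmz"  [c.val ++ "z"]
19. n14.tag = 12  [terminal]
20. n9.live = "nvmz"  ["n" ++ A₁.live]
21. n15.off = false  [S.tag == C.lim]
22. n16.off = true  [not A₀.off]
23. n17.hot = 24  [terminal]
24. n18.val = "xy"  [terminal]
25. n19.tag = 18  [terminal]
26. n16.live = "xy"  [if A.off then c.val else "n"]
27. n20.tag = 25  [terminal]
28. n15.live = "nxy"  ["n" ++ A₁.live]
29. n4.cnt = false  [S.depth == S.tag]
30. n4.sig = -9  [S.tag * -2 + 25]
31. n0.tag = -1  [S₁.depth - 3]
32. n0.depth = 18  [S₁.tag * -2 + 24]

"xy"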